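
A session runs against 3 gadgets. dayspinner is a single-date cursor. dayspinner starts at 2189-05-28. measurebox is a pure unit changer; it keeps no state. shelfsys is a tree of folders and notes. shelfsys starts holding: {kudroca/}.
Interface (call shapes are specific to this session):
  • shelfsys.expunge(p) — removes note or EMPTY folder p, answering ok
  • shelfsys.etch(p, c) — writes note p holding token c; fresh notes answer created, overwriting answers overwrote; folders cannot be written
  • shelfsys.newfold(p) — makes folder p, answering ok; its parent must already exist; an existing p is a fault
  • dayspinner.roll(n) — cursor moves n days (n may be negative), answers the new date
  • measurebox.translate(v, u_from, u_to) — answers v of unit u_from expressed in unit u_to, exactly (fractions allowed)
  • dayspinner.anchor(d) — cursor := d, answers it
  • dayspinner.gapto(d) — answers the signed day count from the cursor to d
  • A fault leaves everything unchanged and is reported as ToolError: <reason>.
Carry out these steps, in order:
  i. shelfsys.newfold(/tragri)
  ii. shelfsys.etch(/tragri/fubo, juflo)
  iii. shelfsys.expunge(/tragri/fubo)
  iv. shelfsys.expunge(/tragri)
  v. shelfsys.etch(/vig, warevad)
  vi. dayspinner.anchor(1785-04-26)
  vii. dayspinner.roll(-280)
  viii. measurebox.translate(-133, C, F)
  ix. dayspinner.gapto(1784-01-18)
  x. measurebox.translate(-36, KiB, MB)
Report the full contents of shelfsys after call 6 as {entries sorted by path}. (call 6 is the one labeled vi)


Answer: {kudroca/, vig=warevad}

Derivation:
Step: shelfsys.newfold[p=/tragri]
Result: ok
Step: shelfsys.etch[p=/tragri/fubo; c=juflo]
Result: created
Step: shelfsys.expunge[p=/tragri/fubo]
Result: ok
Step: shelfsys.expunge[p=/tragri]
Result: ok
Step: shelfsys.etch[p=/vig; c=warevad]
Result: created
Step: dayspinner.anchor[d=1785-04-26]
Result: 1785-04-26
Step: dayspinner.roll[n=-280]
Result: 1784-07-20
Step: measurebox.translate[v=-133; u_from=C; u_to=F]
Result: -1037/5
Step: dayspinner.gapto[d=1784-01-18]
Result: -184
Step: measurebox.translate[v=-36; u_from=KiB; u_to=MB]
Result: -576/15625


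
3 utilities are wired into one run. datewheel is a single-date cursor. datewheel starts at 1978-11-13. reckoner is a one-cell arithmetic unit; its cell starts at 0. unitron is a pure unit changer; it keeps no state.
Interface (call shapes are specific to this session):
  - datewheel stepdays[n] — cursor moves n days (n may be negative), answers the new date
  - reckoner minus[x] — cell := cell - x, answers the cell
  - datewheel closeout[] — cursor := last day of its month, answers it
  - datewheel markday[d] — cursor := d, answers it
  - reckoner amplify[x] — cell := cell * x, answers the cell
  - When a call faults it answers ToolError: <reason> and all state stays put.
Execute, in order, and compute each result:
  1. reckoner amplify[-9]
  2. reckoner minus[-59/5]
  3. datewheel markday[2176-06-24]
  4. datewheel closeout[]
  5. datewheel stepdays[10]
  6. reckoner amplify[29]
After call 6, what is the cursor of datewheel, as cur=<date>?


Act: reckoner amplify[x=-9]
Obs: 0
Act: reckoner minus[x=-59/5]
Obs: 59/5
Act: datewheel markday[d=2176-06-24]
Obs: 2176-06-24
Act: datewheel closeout[]
Obs: 2176-06-30
Act: datewheel stepdays[n=10]
Obs: 2176-07-10
Act: reckoner amplify[x=29]
Obs: 1711/5

Answer: cur=2176-07-10


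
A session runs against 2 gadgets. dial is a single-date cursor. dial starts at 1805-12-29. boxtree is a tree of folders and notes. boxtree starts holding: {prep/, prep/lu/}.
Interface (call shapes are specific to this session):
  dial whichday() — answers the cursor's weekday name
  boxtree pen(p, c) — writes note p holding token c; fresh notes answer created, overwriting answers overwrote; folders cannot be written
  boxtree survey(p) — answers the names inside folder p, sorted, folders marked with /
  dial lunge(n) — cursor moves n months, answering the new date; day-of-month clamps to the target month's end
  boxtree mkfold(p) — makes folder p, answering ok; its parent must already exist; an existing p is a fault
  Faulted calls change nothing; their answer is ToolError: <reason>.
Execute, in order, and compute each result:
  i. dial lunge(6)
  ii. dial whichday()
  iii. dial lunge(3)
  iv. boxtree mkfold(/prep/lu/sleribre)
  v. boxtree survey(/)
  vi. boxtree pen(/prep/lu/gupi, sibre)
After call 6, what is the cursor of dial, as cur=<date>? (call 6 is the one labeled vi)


Step: dial lunge[n='6']
Result: 1806-06-29
Step: dial whichday[]
Result: Sunday
Step: dial lunge[n='3']
Result: 1806-09-29
Step: boxtree mkfold[p='/prep/lu/sleribre']
Result: ok
Step: boxtree survey[p='/']
Result: [prep/]
Step: boxtree pen[p='/prep/lu/gupi'; c='sibre']
Result: created

Answer: cur=1806-09-29


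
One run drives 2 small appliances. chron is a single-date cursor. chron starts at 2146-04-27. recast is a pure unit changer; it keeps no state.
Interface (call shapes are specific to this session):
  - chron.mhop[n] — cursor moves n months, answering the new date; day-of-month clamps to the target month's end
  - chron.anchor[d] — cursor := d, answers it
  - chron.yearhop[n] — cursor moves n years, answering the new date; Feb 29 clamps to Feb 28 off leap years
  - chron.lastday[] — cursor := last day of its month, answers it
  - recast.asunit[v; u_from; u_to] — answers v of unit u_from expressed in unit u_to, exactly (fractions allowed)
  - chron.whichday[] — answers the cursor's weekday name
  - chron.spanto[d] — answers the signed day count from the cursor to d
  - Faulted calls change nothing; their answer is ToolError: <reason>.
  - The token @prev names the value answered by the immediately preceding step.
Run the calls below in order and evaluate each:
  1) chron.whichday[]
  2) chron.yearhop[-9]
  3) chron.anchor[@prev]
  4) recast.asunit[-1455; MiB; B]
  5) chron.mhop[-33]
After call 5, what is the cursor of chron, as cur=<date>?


>>> chron.whichday
:: Wednesday
>>> chron.yearhop n='-9'
:: 2137-04-27
>>> chron.anchor d='@prev'
:: 2137-04-27
>>> recast.asunit v='-1455' u_from='MiB' u_to='B'
:: -1525678080
>>> chron.mhop n='-33'
:: 2134-07-27

Answer: cur=2134-07-27


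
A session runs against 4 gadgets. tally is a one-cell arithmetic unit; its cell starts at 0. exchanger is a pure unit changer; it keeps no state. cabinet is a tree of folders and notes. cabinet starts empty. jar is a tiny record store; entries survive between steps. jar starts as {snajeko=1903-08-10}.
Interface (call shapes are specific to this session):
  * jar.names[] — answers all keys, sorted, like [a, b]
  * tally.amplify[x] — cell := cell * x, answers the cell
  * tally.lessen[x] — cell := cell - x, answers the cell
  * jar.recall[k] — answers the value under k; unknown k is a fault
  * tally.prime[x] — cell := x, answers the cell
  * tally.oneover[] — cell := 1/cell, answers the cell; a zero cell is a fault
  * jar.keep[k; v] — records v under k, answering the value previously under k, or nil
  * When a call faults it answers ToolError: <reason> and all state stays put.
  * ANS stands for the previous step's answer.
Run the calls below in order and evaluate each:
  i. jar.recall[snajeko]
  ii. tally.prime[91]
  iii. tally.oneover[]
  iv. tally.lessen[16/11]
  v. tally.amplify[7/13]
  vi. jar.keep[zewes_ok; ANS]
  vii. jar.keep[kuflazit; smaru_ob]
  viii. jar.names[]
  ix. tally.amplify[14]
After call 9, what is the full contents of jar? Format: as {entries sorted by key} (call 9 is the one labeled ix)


Answer: {kuflazit=smaru_ob, snajeko=1903-08-10, zewes_ok=-1445/1859}

Derivation:
-- 1. jar.recall(k='snajeko') ~> 1903-08-10
-- 2. tally.prime(x='91') ~> 91
-- 3. tally.oneover() ~> 1/91
-- 4. tally.lessen(x='16/11') ~> -1445/1001
-- 5. tally.amplify(x='7/13') ~> -1445/1859
-- 6. jar.keep(k='zewes_ok', v='ANS') ~> nil
-- 7. jar.keep(k='kuflazit', v='smaru_ob') ~> nil
-- 8. jar.names() ~> [kuflazit, snajeko, zewes_ok]
-- 9. tally.amplify(x='14') ~> -20230/1859


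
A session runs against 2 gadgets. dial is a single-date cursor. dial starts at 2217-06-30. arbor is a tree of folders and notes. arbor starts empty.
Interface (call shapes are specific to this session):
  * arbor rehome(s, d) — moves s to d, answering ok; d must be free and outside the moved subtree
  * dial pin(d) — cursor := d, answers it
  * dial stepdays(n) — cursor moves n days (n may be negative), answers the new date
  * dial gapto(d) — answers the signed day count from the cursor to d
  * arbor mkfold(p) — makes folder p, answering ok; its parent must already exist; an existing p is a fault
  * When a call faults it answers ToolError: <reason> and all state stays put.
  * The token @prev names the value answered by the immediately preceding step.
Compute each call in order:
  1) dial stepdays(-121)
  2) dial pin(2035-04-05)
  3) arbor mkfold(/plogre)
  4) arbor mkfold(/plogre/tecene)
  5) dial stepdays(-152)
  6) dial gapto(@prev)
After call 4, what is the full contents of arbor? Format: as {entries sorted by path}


Answer: {plogre/, plogre/tecene/}

Derivation:
% dial stepdays(n: -121) : 2217-03-01
% dial pin(d: 2035-04-05) : 2035-04-05
% arbor mkfold(p: /plogre) : ok
% arbor mkfold(p: /plogre/tecene) : ok
% dial stepdays(n: -152) : 2034-11-04
% dial gapto(d: @prev) : 0


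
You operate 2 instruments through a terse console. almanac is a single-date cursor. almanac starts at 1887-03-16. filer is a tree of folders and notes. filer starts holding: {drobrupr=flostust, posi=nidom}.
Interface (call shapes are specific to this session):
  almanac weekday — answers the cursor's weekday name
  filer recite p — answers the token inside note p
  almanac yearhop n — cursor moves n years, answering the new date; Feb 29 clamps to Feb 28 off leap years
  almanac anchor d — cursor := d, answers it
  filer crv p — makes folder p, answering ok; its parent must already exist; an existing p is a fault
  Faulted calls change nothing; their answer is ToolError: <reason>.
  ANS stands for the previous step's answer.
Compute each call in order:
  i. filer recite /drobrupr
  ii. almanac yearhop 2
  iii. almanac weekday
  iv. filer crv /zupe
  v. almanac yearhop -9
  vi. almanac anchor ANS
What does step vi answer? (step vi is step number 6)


>> filer recite(p='/drobrupr')
<< flostust
>> almanac yearhop(n='2')
<< 1889-03-16
>> almanac weekday()
<< Saturday
>> filer crv(p='/zupe')
<< ok
>> almanac yearhop(n='-9')
<< 1880-03-16
>> almanac anchor(d='ANS')
<< 1880-03-16

Answer: 1880-03-16


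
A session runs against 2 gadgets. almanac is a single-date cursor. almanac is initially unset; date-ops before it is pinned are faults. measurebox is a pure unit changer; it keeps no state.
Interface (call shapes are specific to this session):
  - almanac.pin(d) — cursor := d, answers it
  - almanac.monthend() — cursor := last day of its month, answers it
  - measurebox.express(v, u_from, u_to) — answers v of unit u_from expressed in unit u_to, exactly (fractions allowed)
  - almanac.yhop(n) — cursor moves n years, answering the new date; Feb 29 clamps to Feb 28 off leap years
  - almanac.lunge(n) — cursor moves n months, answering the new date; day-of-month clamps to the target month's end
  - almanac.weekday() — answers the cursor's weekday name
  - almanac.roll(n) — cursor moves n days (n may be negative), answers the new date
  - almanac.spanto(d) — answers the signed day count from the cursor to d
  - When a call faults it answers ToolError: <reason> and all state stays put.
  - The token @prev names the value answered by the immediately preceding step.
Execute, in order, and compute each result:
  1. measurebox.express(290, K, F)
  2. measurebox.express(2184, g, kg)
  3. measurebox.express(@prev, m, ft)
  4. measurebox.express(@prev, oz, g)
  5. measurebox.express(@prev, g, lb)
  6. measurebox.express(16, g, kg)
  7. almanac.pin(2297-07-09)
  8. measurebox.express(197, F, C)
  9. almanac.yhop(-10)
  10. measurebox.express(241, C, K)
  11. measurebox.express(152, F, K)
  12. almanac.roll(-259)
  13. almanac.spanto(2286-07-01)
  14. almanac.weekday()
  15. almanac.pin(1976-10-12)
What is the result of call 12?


Answer: 2286-10-23

Derivation:
Calling measurebox.express(v→290, u_from→K, u_to→F), giving 6233/100.
I call measurebox.express(v→2184, u_from→g, u_to→kg), giving 273/125.
Calling measurebox.express(v→@prev, u_from→m, u_to→ft), and observe 910/127.
I try measurebox.express(v→@prev, u_from→oz, u_to→g): 4127690567/20320000.
Invoking measurebox.express(v→@prev, u_from→g, u_to→lb), — result: 455/1016.
I use measurebox.express(v→16, u_from→g, u_to→kg): 2/125.
Next I call almanac.pin(d→2297-07-09), and see 2297-07-09.
Next I call measurebox.express(v→197, u_from→F, u_to→C), and observe 275/3.
I run almanac.yhop(n→-10), and see 2287-07-09.
Next I call measurebox.express(v→241, u_from→C, u_to→K), → 10283/20.
Next I call measurebox.express(v→152, u_from→F, u_to→K), → 20389/60.
I run almanac.roll(n→-259), — result: 2286-10-23.
Using almanac.spanto(d→2286-07-01), which returns -114.
I call almanac.weekday(), which returns Saturday.
I use almanac.pin(d→1976-10-12), giving 1976-10-12.


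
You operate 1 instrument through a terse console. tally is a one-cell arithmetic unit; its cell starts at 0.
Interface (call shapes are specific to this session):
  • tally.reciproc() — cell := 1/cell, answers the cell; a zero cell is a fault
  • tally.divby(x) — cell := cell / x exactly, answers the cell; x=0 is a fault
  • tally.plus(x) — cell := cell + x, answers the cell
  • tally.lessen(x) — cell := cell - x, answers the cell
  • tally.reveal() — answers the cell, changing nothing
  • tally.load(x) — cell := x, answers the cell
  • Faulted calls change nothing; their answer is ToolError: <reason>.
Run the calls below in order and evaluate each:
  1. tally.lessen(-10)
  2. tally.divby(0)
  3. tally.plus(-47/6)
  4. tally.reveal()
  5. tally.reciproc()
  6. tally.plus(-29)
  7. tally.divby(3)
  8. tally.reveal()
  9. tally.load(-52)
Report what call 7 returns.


Answer: -371/39

Derivation:
// lessen(x→-10) ~> 10
// divby(x→0) ~> ToolError: division by zero
// plus(x→-47/6) ~> 13/6
// reveal() ~> 13/6
// reciproc() ~> 6/13
// plus(x→-29) ~> -371/13
// divby(x→3) ~> -371/39
// reveal() ~> -371/39
// load(x→-52) ~> -52


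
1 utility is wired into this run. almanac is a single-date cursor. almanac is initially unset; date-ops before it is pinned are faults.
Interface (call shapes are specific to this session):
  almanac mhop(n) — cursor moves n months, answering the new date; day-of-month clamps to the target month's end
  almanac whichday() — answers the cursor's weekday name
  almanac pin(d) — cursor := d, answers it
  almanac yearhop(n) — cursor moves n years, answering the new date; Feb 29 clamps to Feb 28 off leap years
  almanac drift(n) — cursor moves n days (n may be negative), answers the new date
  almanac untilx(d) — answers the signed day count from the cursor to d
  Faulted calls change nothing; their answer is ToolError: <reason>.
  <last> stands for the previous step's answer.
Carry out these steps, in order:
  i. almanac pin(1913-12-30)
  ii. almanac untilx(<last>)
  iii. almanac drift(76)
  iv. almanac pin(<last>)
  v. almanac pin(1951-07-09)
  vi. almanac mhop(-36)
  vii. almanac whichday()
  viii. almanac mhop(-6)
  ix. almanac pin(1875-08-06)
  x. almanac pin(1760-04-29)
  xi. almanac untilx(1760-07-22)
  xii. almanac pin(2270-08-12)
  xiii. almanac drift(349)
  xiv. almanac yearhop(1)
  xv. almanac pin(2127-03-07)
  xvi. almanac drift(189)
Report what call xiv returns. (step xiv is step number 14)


Answer: 2272-07-27

Derivation:
CALL almanac pin[d→1913-12-30]
RET  1913-12-30
CALL almanac untilx[d→<last>]
RET  0
CALL almanac drift[n→76]
RET  1914-03-16
CALL almanac pin[d→<last>]
RET  1914-03-16
CALL almanac pin[d→1951-07-09]
RET  1951-07-09
CALL almanac mhop[n→-36]
RET  1948-07-09
CALL almanac whichday[]
RET  Friday
CALL almanac mhop[n→-6]
RET  1948-01-09
CALL almanac pin[d→1875-08-06]
RET  1875-08-06
CALL almanac pin[d→1760-04-29]
RET  1760-04-29
CALL almanac untilx[d→1760-07-22]
RET  84
CALL almanac pin[d→2270-08-12]
RET  2270-08-12
CALL almanac drift[n→349]
RET  2271-07-27
CALL almanac yearhop[n→1]
RET  2272-07-27
CALL almanac pin[d→2127-03-07]
RET  2127-03-07
CALL almanac drift[n→189]
RET  2127-09-12


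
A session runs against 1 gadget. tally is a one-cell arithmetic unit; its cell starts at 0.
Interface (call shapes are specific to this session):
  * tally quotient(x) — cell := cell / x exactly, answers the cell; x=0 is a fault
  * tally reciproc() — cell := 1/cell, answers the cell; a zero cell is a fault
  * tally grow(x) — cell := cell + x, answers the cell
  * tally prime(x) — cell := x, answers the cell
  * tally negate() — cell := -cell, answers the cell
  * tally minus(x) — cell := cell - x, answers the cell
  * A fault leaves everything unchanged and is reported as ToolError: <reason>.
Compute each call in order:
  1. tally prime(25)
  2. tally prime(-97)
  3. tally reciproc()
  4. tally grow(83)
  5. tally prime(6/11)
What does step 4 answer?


-- 1. tally prime(x='25') ~> 25
-- 2. tally prime(x='-97') ~> -97
-- 3. tally reciproc() ~> -1/97
-- 4. tally grow(x='83') ~> 8050/97
-- 5. tally prime(x='6/11') ~> 6/11

Answer: 8050/97


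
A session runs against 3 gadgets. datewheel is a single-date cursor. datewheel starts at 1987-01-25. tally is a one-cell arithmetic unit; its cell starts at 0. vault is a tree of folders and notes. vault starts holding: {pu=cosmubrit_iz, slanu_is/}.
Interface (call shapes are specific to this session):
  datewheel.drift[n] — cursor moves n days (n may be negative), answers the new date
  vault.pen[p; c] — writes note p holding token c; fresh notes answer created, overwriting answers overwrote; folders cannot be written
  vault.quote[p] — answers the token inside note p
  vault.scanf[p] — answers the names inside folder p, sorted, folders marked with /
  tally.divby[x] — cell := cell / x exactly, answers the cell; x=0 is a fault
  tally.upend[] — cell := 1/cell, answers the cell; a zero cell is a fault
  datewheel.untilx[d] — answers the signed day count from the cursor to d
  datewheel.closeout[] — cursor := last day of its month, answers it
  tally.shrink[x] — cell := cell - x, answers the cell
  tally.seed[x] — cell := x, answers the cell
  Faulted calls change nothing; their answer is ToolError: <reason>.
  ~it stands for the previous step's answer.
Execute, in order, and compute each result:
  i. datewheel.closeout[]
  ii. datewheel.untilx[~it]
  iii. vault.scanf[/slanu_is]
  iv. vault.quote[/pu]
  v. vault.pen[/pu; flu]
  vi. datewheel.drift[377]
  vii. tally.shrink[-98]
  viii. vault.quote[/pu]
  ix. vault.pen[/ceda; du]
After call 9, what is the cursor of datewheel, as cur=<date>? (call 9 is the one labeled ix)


Act: datewheel.closeout[]
Obs: 1987-01-31
Act: datewheel.untilx[d: ~it]
Obs: 0
Act: vault.scanf[p: /slanu_is]
Obs: []
Act: vault.quote[p: /pu]
Obs: cosmubrit_iz
Act: vault.pen[p: /pu; c: flu]
Obs: overwrote
Act: datewheel.drift[n: 377]
Obs: 1988-02-12
Act: tally.shrink[x: -98]
Obs: 98
Act: vault.quote[p: /pu]
Obs: flu
Act: vault.pen[p: /ceda; c: du]
Obs: created

Answer: cur=1988-02-12


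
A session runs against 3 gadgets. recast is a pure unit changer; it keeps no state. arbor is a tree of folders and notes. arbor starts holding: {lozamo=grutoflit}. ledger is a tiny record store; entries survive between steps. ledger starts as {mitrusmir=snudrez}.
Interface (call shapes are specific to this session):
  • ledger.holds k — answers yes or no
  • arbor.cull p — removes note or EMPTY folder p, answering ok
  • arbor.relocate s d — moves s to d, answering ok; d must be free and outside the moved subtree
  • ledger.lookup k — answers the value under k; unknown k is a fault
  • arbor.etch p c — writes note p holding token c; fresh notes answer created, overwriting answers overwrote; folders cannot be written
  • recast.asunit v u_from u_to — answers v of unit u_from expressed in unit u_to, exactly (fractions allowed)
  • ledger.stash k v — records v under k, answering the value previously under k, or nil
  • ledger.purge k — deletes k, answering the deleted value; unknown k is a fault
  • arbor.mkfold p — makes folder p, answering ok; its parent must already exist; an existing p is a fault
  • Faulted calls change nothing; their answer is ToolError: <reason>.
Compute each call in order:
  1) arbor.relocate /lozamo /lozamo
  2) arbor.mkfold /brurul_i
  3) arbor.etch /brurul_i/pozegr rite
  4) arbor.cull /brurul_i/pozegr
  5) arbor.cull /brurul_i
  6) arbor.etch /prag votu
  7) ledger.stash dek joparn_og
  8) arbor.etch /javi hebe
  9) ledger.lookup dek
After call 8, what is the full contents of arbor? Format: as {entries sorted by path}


Answer: {javi=hebe, lozamo=grutoflit, prag=votu}

Derivation:
I run arbor.relocate(s→/lozamo, d→/lozamo): ToolError: exists.
Now I run arbor.mkfold(p→/brurul_i), which returns ok.
I try arbor.etch(p→/brurul_i/pozegr, c→rite): created.
I try arbor.cull(p→/brurul_i/pozegr), and get ok.
Now I run arbor.cull(p→/brurul_i), yielding ok.
I use arbor.etch(p→/prag, c→votu), which returns created.
I invoke ledger.stash(k→dek, v→joparn_og), yielding nil.
I use arbor.etch(p→/javi, c→hebe): created.
Next I call ledger.lookup(k→dek), yielding joparn_og.


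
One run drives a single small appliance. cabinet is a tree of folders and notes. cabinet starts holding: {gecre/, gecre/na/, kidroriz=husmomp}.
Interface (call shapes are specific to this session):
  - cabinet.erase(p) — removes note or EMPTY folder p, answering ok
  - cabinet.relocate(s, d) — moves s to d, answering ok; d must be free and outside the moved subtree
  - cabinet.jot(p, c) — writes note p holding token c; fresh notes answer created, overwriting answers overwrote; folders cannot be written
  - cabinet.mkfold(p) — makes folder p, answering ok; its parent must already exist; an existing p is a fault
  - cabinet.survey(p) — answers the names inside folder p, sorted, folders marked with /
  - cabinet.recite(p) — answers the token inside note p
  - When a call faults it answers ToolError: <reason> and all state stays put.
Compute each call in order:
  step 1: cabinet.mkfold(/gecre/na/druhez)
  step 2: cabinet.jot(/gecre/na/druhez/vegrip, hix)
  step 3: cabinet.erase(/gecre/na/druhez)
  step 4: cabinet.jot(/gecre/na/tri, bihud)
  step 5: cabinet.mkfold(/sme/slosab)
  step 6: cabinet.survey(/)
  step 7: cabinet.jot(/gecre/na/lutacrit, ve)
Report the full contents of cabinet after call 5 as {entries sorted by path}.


Act: cabinet.mkfold[p='/gecre/na/druhez']
Obs: ok
Act: cabinet.jot[p='/gecre/na/druhez/vegrip'; c='hix']
Obs: created
Act: cabinet.erase[p='/gecre/na/druhez']
Obs: ToolError: not empty
Act: cabinet.jot[p='/gecre/na/tri'; c='bihud']
Obs: created
Act: cabinet.mkfold[p='/sme/slosab']
Obs: ToolError: no parent
Act: cabinet.survey[p='/']
Obs: [gecre/, kidroriz]
Act: cabinet.jot[p='/gecre/na/lutacrit'; c='ve']
Obs: created

Answer: {gecre/, gecre/na/, gecre/na/druhez/, gecre/na/druhez/vegrip=hix, gecre/na/tri=bihud, kidroriz=husmomp}


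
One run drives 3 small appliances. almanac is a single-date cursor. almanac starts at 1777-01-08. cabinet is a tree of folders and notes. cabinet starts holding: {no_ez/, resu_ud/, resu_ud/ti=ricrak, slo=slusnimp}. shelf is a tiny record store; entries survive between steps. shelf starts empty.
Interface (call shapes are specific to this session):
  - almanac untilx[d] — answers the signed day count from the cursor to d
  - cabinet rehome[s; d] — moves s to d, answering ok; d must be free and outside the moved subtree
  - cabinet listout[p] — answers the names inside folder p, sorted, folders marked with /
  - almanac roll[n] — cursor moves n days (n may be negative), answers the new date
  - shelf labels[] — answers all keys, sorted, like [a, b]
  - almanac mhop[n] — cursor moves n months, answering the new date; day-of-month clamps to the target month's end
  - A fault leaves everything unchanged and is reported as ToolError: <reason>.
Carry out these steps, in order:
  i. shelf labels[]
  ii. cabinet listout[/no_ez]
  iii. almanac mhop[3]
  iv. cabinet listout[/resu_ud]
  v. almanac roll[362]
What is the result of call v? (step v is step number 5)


Answer: 1778-04-05

Derivation:
-> shelf labels()
<- []
-> cabinet listout(p→/no_ez)
<- []
-> almanac mhop(n→3)
<- 1777-04-08
-> cabinet listout(p→/resu_ud)
<- [ti]
-> almanac roll(n→362)
<- 1778-04-05


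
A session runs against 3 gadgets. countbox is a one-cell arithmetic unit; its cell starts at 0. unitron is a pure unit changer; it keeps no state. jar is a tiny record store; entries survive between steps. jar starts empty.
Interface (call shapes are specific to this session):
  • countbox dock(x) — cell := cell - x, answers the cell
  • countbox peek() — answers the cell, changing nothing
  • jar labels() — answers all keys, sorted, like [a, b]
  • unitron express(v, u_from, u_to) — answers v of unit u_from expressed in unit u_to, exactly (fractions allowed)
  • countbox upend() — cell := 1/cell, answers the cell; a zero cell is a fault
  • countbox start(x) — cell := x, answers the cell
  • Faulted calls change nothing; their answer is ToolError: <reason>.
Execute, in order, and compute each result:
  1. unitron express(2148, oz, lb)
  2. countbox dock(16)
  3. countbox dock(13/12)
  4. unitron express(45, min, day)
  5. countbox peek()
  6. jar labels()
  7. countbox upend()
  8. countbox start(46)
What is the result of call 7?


Answer: -12/205

Derivation:
# 1. unitron express(2148, oz, lb) => 537/4
# 2. countbox dock(16) => -16
# 3. countbox dock(13/12) => -205/12
# 4. unitron express(45, min, day) => 1/32
# 5. countbox peek() => -205/12
# 6. jar labels() => []
# 7. countbox upend() => -12/205
# 8. countbox start(46) => 46


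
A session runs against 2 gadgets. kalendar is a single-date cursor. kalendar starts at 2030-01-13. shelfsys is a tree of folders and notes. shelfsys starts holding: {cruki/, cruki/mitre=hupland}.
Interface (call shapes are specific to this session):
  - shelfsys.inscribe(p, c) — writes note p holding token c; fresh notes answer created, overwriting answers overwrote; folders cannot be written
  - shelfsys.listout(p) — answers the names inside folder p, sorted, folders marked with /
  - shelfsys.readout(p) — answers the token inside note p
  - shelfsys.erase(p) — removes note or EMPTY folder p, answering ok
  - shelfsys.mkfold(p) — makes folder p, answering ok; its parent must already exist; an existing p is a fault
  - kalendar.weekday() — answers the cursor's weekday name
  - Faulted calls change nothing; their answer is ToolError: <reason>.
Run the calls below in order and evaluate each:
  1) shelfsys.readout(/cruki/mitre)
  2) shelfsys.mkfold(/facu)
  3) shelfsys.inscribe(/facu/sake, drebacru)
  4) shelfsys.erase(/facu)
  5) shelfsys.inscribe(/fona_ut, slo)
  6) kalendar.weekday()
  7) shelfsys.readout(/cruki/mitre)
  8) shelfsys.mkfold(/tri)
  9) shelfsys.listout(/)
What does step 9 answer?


Answer: [cruki/, facu/, fona_ut, tri/]

Derivation:
I run readout with p='/cruki/mitre', and observe hupland.
I invoke mkfold with p='/facu', → ok.
Invoking inscribe with p='/facu/sake', c='drebacru', yielding created.
Calling erase with p='/facu', which returns ToolError: not empty.
Invoking inscribe with p='/fona_ut', c='slo', giving created.
Now I run weekday, and see Sunday.
I use readout with p='/cruki/mitre': hupland.
Calling mkfold with p='/tri', and get ok.
Now I run listout with p='/', → [cruki/, facu/, fona_ut, tri/].


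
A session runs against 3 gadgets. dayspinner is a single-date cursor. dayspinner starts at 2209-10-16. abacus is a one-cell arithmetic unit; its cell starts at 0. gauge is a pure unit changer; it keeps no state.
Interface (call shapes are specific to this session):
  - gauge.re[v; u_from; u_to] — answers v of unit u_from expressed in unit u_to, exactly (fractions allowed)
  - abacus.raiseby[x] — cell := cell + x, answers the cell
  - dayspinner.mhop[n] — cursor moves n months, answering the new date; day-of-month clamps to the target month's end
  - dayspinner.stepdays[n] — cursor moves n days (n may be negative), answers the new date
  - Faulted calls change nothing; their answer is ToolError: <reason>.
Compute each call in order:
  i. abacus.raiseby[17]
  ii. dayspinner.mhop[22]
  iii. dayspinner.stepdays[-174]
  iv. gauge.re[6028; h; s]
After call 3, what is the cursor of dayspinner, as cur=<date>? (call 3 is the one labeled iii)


% abacus.raiseby x=17
  17
% dayspinner.mhop n=22
  2211-08-16
% dayspinner.stepdays n=-174
  2211-02-23
% gauge.re v=6028 u_from=h u_to=s
  21700800

Answer: cur=2211-02-23


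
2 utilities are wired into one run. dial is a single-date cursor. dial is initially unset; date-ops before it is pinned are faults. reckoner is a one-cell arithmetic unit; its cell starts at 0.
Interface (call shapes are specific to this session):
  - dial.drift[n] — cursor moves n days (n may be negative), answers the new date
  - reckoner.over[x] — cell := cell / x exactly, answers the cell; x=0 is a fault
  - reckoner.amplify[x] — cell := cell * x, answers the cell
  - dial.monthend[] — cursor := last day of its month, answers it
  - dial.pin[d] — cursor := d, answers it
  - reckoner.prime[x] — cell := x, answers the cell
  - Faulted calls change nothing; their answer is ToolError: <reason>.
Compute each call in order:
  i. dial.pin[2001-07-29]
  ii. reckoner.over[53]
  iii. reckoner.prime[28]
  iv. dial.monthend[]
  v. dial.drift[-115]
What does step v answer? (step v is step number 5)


Answer: 2001-04-07

Derivation:
Then pin passing 2001-07-29, and get 2001-07-29.
Using over passing 53, and get 0.
Calling prime passing 28, — result: 28.
Now I run monthend, and get 2001-07-31.
I call drift passing -115, and observe 2001-04-07.


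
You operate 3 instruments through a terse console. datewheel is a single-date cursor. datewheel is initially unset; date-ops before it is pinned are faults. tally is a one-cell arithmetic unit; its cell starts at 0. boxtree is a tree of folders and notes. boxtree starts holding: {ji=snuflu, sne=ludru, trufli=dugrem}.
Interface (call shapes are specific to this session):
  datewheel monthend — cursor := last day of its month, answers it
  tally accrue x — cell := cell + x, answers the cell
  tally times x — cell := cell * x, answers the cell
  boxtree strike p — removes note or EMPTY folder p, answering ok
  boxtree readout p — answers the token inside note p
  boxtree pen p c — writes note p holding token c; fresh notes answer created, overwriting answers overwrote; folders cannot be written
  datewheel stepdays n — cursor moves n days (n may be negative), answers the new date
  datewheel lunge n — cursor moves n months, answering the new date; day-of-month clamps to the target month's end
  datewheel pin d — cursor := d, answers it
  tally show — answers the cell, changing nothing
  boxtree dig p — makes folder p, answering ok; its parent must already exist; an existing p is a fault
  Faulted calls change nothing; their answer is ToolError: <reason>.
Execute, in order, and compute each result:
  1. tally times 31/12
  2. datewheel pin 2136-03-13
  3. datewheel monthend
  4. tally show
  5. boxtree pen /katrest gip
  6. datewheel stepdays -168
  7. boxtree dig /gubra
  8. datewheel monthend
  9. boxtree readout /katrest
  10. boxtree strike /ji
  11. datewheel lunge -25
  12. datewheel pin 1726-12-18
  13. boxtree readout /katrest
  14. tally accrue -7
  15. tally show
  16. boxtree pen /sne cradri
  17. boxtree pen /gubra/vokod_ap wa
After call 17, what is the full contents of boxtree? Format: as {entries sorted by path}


Answer: {gubra/, gubra/vokod_ap=wa, katrest=gip, sne=cradri, trufli=dugrem}

Derivation:
==> tally times(x: 31/12)
<== 0
==> datewheel pin(d: 2136-03-13)
<== 2136-03-13
==> datewheel monthend()
<== 2136-03-31
==> tally show()
<== 0
==> boxtree pen(p: /katrest, c: gip)
<== created
==> datewheel stepdays(n: -168)
<== 2135-10-15
==> boxtree dig(p: /gubra)
<== ok
==> datewheel monthend()
<== 2135-10-31
==> boxtree readout(p: /katrest)
<== gip
==> boxtree strike(p: /ji)
<== ok
==> datewheel lunge(n: -25)
<== 2133-09-30
==> datewheel pin(d: 1726-12-18)
<== 1726-12-18
==> boxtree readout(p: /katrest)
<== gip
==> tally accrue(x: -7)
<== -7
==> tally show()
<== -7
==> boxtree pen(p: /sne, c: cradri)
<== overwrote
==> boxtree pen(p: /gubra/vokod_ap, c: wa)
<== created


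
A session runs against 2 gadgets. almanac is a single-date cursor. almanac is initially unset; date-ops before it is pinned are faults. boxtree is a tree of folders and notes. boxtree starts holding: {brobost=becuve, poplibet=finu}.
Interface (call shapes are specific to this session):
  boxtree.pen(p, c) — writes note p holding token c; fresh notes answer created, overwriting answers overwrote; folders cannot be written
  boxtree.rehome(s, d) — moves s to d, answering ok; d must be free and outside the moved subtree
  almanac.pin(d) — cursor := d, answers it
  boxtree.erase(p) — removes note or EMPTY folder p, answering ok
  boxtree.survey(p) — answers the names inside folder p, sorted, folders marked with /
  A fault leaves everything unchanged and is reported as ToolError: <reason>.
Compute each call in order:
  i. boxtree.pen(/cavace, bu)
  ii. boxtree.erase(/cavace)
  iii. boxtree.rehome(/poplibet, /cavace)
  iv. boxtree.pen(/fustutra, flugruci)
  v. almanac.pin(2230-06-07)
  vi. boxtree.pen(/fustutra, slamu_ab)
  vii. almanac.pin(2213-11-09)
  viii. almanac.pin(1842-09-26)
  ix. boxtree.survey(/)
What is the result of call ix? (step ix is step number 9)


I run boxtree.pen on p=/cavace, c=bu: created.
Calling boxtree.erase on p=/cavace, yielding ok.
Using boxtree.rehome on s=/poplibet, d=/cavace, yielding ok.
I try boxtree.pen on p=/fustutra, c=flugruci, → created.
Now I run almanac.pin on d=2230-06-07, giving 2230-06-07.
Using boxtree.pen on p=/fustutra, c=slamu_ab, and see overwrote.
I try almanac.pin on d=2213-11-09, which returns 2213-11-09.
Next I call almanac.pin on d=1842-09-26, which returns 1842-09-26.
Now I run boxtree.survey on p=/, which returns [brobost, cavace, fustutra].

Answer: [brobost, cavace, fustutra]


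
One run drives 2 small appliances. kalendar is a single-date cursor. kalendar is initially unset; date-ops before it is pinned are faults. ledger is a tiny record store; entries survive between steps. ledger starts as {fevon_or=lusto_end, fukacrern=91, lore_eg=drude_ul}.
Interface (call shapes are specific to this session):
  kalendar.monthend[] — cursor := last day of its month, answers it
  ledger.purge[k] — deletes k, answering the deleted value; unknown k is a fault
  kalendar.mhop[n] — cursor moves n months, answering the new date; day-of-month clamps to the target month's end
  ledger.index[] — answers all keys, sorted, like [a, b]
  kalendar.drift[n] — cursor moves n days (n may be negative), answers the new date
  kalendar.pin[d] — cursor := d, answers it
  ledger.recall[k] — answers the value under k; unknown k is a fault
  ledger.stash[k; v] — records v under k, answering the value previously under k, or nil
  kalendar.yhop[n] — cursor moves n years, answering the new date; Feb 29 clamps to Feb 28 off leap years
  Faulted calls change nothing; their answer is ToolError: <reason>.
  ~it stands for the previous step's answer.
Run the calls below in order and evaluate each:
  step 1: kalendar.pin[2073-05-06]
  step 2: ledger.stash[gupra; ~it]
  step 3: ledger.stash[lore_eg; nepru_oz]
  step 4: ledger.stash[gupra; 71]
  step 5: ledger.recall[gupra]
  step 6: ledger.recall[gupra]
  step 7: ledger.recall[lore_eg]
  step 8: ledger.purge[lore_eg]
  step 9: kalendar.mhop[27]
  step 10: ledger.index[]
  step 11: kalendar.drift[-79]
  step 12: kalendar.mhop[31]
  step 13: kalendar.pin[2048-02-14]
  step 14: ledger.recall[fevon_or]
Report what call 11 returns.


Answer: 2075-05-19

Derivation:
Do: kalendar.pin[d: 2073-05-06]
See: 2073-05-06
Do: ledger.stash[k: gupra; v: ~it]
See: nil
Do: ledger.stash[k: lore_eg; v: nepru_oz]
See: drude_ul
Do: ledger.stash[k: gupra; v: 71]
See: 2073-05-06
Do: ledger.recall[k: gupra]
See: 71
Do: ledger.recall[k: gupra]
See: 71
Do: ledger.recall[k: lore_eg]
See: nepru_oz
Do: ledger.purge[k: lore_eg]
See: nepru_oz
Do: kalendar.mhop[n: 27]
See: 2075-08-06
Do: ledger.index[]
See: [fevon_or, fukacrern, gupra]
Do: kalendar.drift[n: -79]
See: 2075-05-19
Do: kalendar.mhop[n: 31]
See: 2077-12-19
Do: kalendar.pin[d: 2048-02-14]
See: 2048-02-14
Do: ledger.recall[k: fevon_or]
See: lusto_end


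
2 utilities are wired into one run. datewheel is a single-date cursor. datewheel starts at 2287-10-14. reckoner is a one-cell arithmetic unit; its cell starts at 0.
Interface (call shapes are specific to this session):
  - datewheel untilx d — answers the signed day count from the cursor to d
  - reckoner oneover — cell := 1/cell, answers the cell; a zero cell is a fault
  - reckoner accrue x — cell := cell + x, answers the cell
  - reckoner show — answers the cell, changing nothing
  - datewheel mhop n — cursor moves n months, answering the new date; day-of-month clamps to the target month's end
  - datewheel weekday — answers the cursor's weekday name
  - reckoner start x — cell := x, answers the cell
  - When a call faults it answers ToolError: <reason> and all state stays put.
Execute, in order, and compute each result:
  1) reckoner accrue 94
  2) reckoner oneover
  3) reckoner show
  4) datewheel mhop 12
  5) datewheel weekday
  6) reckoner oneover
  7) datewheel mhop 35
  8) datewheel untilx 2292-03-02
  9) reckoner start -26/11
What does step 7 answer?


>> reckoner accrue(x=94)
<< 94
>> reckoner oneover()
<< 1/94
>> reckoner show()
<< 1/94
>> datewheel mhop(n=12)
<< 2288-10-14
>> datewheel weekday()
<< Sunday
>> reckoner oneover()
<< 94
>> datewheel mhop(n=35)
<< 2291-09-14
>> datewheel untilx(d=2292-03-02)
<< 170
>> reckoner start(x=-26/11)
<< -26/11

Answer: 2291-09-14


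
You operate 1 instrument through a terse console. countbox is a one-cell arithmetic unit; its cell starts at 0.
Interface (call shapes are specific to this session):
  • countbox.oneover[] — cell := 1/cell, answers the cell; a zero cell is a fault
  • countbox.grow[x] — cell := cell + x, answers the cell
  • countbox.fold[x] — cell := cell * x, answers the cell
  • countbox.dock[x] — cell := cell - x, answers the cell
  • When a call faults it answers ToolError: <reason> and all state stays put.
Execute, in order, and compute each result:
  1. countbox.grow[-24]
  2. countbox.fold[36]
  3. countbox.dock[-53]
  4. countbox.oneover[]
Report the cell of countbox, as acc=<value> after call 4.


Then grow(x→-24), yielding -24.
Now I run fold(x→36), yielding -864.
Calling dock(x→-53), and get -811.
Next I call oneover(), → -1/811.

Answer: acc=-1/811


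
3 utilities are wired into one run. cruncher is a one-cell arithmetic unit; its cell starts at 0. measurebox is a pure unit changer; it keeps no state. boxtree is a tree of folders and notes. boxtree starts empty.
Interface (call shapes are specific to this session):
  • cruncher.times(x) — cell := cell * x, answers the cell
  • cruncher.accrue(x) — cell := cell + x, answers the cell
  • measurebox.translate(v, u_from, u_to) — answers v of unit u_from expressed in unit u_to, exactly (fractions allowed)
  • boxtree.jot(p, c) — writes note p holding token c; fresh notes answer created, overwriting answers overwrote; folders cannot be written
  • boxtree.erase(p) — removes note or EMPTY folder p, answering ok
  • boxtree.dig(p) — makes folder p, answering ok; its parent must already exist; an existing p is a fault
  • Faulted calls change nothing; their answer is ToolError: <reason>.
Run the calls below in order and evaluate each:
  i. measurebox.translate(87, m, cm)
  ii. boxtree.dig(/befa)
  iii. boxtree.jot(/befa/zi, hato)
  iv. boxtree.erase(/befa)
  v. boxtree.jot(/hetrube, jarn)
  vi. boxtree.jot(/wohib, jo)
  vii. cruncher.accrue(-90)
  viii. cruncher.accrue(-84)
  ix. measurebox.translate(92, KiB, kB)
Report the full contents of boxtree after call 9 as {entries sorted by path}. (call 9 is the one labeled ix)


Answer: {befa/, befa/zi=hato, hetrube=jarn, wohib=jo}

Derivation:
==> measurebox.translate(v=87, u_from=m, u_to=cm)
<== 8700
==> boxtree.dig(p=/befa)
<== ok
==> boxtree.jot(p=/befa/zi, c=hato)
<== created
==> boxtree.erase(p=/befa)
<== ToolError: not empty
==> boxtree.jot(p=/hetrube, c=jarn)
<== created
==> boxtree.jot(p=/wohib, c=jo)
<== created
==> cruncher.accrue(x=-90)
<== -90
==> cruncher.accrue(x=-84)
<== -174
==> measurebox.translate(v=92, u_from=KiB, u_to=kB)
<== 11776/125
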